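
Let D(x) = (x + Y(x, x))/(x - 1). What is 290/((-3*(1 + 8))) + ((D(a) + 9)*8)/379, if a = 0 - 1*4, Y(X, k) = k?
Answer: -538102/51165 ≈ -10.517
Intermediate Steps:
a = -4 (a = 0 - 4 = -4)
D(x) = 2*x/(-1 + x) (D(x) = (x + x)/(x - 1) = (2*x)/(-1 + x) = 2*x/(-1 + x))
290/((-3*(1 + 8))) + ((D(a) + 9)*8)/379 = 290/((-3*(1 + 8))) + ((2*(-4)/(-1 - 4) + 9)*8)/379 = 290/((-3*9)) + ((2*(-4)/(-5) + 9)*8)*(1/379) = 290/(-27) + ((2*(-4)*(-⅕) + 9)*8)*(1/379) = 290*(-1/27) + ((8/5 + 9)*8)*(1/379) = -290/27 + ((53/5)*8)*(1/379) = -290/27 + (424/5)*(1/379) = -290/27 + 424/1895 = -538102/51165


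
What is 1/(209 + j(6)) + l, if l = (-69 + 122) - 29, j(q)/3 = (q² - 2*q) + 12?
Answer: 7609/317 ≈ 24.003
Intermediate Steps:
j(q) = 36 - 6*q + 3*q² (j(q) = 3*((q² - 2*q) + 12) = 3*(12 + q² - 2*q) = 36 - 6*q + 3*q²)
l = 24 (l = 53 - 29 = 24)
1/(209 + j(6)) + l = 1/(209 + (36 - 6*6 + 3*6²)) + 24 = 1/(209 + (36 - 36 + 3*36)) + 24 = 1/(209 + (36 - 36 + 108)) + 24 = 1/(209 + 108) + 24 = 1/317 + 24 = 7609/317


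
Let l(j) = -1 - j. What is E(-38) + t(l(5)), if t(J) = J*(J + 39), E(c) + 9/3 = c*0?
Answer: -201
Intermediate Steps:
E(c) = -3 (E(c) = -3 + c*0 = -3 + 0 = -3)
t(J) = J*(39 + J)
E(-38) + t(l(5)) = -3 + (-1 - 1*5)*(39 + (-1 - 1*5)) = -3 + (-1 - 5)*(39 + (-1 - 5)) = -3 - 6*(39 - 6) = -3 - 6*33 = -3 - 198 = -201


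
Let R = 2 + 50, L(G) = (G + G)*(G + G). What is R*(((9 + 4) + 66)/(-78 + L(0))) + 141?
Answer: 265/3 ≈ 88.333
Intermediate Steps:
L(G) = 4*G**2 (L(G) = (2*G)*(2*G) = 4*G**2)
R = 52
R*(((9 + 4) + 66)/(-78 + L(0))) + 141 = 52*(((9 + 4) + 66)/(-78 + 4*0**2)) + 141 = 52*((13 + 66)/(-78 + 4*0)) + 141 = 52*(79/(-78 + 0)) + 141 = 52*(79/(-78)) + 141 = 52*(79*(-1/78)) + 141 = 52*(-79/78) + 141 = -158/3 + 141 = 265/3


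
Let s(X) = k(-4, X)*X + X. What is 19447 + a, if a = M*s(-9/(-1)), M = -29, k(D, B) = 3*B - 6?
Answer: 13705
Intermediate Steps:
k(D, B) = -6 + 3*B
s(X) = X + X*(-6 + 3*X) (s(X) = (-6 + 3*X)*X + X = X*(-6 + 3*X) + X = X + X*(-6 + 3*X))
a = -5742 (a = -29*(-9/(-1))*(-5 + 3*(-9/(-1))) = -29*(-9*(-1))*(-5 + 3*(-9*(-1))) = -261*(-5 + 3*9) = -261*(-5 + 27) = -261*22 = -29*198 = -5742)
19447 + a = 19447 - 5742 = 13705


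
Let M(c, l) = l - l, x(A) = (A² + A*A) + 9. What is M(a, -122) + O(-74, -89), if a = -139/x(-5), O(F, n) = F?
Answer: -74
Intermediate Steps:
x(A) = 9 + 2*A² (x(A) = (A² + A²) + 9 = 2*A² + 9 = 9 + 2*A²)
a = -139/59 (a = -139/(9 + 2*(-5)²) = -139/(9 + 2*25) = -139/(9 + 50) = -139/59 ≈ -2.3559)
M(c, l) = 0
M(a, -122) + O(-74, -89) = 0 - 74 = -74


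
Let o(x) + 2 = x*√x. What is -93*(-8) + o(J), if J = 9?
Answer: 769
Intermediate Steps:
o(x) = -2 + x^(3/2) (o(x) = -2 + x*√x = -2 + x^(3/2))
-93*(-8) + o(J) = -93*(-8) + (-2 + 9^(3/2)) = 744 + (-2 + 27) = 744 + 25 = 769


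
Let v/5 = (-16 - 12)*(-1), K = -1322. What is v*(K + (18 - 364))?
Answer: -233520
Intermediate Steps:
v = 140 (v = 5*((-16 - 12)*(-1)) = 5*(-28*(-1)) = 5*28 = 140)
v*(K + (18 - 364)) = 140*(-1322 + (18 - 364)) = 140*(-1322 - 346) = 140*(-1668) = -233520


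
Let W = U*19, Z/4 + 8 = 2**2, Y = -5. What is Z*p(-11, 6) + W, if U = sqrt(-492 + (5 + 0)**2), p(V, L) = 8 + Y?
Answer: -48 + 19*I*sqrt(467) ≈ -48.0 + 410.59*I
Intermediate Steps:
p(V, L) = 3 (p(V, L) = 8 - 5 = 3)
Z = -16 (Z = -32 + 4*2**2 = -32 + 4*4 = -32 + 16 = -16)
U = I*sqrt(467) (U = sqrt(-492 + 5**2) = sqrt(-492 + 25) = sqrt(-467) = I*sqrt(467) ≈ 21.61*I)
W = 19*I*sqrt(467) (W = (I*sqrt(467))*19 = 19*I*sqrt(467) ≈ 410.59*I)
Z*p(-11, 6) + W = -16*3 + 19*I*sqrt(467) = -48 + 19*I*sqrt(467)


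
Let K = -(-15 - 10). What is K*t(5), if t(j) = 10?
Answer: 250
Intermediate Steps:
K = 25 (K = -1*(-25) = 25)
K*t(5) = 25*10 = 250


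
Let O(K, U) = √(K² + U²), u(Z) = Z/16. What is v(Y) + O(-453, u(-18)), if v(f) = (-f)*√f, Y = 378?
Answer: -1134*√42 + 3*√1459273/8 ≈ -6896.2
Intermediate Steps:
u(Z) = Z/16 (u(Z) = Z*(1/16) = Z/16)
v(f) = -f^(3/2)
v(Y) + O(-453, u(-18)) = -378^(3/2) + √((-453)² + ((1/16)*(-18))²) = -1134*√42 + √(205209 + (-9/8)²) = -1134*√42 + √(205209 + 81/64) = -1134*√42 + √(13133457/64) = -1134*√42 + 3*√1459273/8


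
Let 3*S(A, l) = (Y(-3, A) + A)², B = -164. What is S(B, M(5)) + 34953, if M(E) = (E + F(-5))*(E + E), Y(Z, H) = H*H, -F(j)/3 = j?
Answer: 714704683/3 ≈ 2.3823e+8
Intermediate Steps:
F(j) = -3*j
Y(Z, H) = H²
M(E) = 2*E*(15 + E) (M(E) = (E - 3*(-5))*(E + E) = (E + 15)*(2*E) = (15 + E)*(2*E) = 2*E*(15 + E))
S(A, l) = (A + A²)²/3 (S(A, l) = (A² + A)²/3 = (A + A²)²/3)
S(B, M(5)) + 34953 = (⅓)*(-164)²*(1 - 164)² + 34953 = (⅓)*26896*(-163)² + 34953 = (⅓)*26896*26569 + 34953 = 714599824/3 + 34953 = 714704683/3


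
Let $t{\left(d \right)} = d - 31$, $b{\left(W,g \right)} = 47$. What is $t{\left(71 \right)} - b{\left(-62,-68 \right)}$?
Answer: $-7$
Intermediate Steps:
$t{\left(d \right)} = -31 + d$
$t{\left(71 \right)} - b{\left(-62,-68 \right)} = \left(-31 + 71\right) - 47 = 40 - 47 = -7$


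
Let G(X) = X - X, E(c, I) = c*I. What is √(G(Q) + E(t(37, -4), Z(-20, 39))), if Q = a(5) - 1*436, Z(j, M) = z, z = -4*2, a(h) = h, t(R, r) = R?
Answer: 2*I*√74 ≈ 17.205*I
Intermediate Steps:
z = -8
Z(j, M) = -8
E(c, I) = I*c
Q = -431 (Q = 5 - 1*436 = 5 - 436 = -431)
G(X) = 0
√(G(Q) + E(t(37, -4), Z(-20, 39))) = √(0 - 8*37) = √(0 - 296) = √(-296) = 2*I*√74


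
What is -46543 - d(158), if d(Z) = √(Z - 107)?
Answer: -46543 - √51 ≈ -46550.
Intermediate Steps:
d(Z) = √(-107 + Z)
-46543 - d(158) = -46543 - √(-107 + 158) = -46543 - √51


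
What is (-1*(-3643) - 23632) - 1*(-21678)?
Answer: 1689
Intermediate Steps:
(-1*(-3643) - 23632) - 1*(-21678) = (3643 - 23632) + 21678 = -19989 + 21678 = 1689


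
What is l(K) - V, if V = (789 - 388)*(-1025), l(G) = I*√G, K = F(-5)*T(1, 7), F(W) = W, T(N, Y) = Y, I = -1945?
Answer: 411025 - 1945*I*√35 ≈ 4.1103e+5 - 11507.0*I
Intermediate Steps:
K = -35 (K = -5*7 = -35)
l(G) = -1945*√G
V = -411025 (V = 401*(-1025) = -411025)
l(K) - V = -1945*I*√35 - 1*(-411025) = -1945*I*√35 + 411025 = 411025 - 1945*I*√35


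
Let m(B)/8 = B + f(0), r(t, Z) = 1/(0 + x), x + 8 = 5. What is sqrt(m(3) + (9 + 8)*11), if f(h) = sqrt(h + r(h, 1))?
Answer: sqrt(1899 + 24*I*sqrt(3))/3 ≈ 14.527 + 0.15898*I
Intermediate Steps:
x = -3 (x = -8 + 5 = -3)
r(t, Z) = -1/3 (r(t, Z) = 1/(0 - 3) = 1/(-3) = -1/3)
f(h) = sqrt(-1/3 + h) (f(h) = sqrt(h - 1/3) = sqrt(-1/3 + h))
m(B) = 8*B + 8*I*sqrt(3)/3 (m(B) = 8*(B + sqrt(-3 + 9*0)/3) = 8*(B + sqrt(-3 + 0)/3) = 8*(B + sqrt(-3)/3) = 8*(B + (I*sqrt(3))/3) = 8*(B + I*sqrt(3)/3) = 8*B + 8*I*sqrt(3)/3)
sqrt(m(3) + (9 + 8)*11) = sqrt((8*3 + 8*I*sqrt(3)/3) + (9 + 8)*11) = sqrt((24 + 8*I*sqrt(3)/3) + 17*11) = sqrt((24 + 8*I*sqrt(3)/3) + 187) = sqrt(211 + 8*I*sqrt(3)/3)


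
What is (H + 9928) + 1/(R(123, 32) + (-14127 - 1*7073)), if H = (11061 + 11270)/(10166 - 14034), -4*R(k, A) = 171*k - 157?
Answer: 1013939367619/102188692 ≈ 9922.2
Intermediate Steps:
R(k, A) = 157/4 - 171*k/4 (R(k, A) = -(171*k - 157)/4 = -(-157 + 171*k)/4 = 157/4 - 171*k/4)
H = -22331/3868 (H = 22331/(-3868) = 22331*(-1/3868) = -22331/3868 ≈ -5.7733)
(H + 9928) + 1/(R(123, 32) + (-14127 - 1*7073)) = (-22331/3868 + 9928) + 1/((157/4 - 171/4*123) + (-14127 - 1*7073)) = 38379173/3868 + 1/((157/4 - 21033/4) + (-14127 - 7073)) = 38379173/3868 + 1/(-5219 - 21200) = 38379173/3868 + 1/(-26419) = 38379173/3868 - 1/26419 = 1013939367619/102188692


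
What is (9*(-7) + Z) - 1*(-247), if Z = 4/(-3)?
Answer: 548/3 ≈ 182.67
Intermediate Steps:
Z = -4/3 (Z = 4*(-1/3) = -4/3 ≈ -1.3333)
(9*(-7) + Z) - 1*(-247) = (9*(-7) - 4/3) - 1*(-247) = (-63 - 4/3) + 247 = -193/3 + 247 = 548/3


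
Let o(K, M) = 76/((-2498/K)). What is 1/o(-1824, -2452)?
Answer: 1249/69312 ≈ 0.018020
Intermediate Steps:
o(K, M) = -38*K/1249 (o(K, M) = 76*(-K/2498) = -38*K/1249)
1/o(-1824, -2452) = 1/(-38/1249*(-1824)) = 1/(69312/1249) = 1249/69312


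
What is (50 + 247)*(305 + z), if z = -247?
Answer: 17226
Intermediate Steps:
(50 + 247)*(305 + z) = (50 + 247)*(305 - 247) = 297*58 = 17226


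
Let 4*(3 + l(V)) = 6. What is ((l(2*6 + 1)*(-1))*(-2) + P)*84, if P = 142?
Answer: 11676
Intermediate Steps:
l(V) = -3/2 (l(V) = -3 + (¼)*6 = -3 + 3/2 = -3/2)
((l(2*6 + 1)*(-1))*(-2) + P)*84 = (-3/2*(-1)*(-2) + 142)*84 = ((3/2)*(-2) + 142)*84 = (-3 + 142)*84 = 139*84 = 11676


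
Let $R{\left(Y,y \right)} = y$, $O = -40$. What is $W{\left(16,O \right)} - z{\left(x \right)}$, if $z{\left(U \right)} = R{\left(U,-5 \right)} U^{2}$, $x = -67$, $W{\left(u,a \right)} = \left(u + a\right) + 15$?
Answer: $22436$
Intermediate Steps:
$W{\left(u,a \right)} = 15 + a + u$ ($W{\left(u,a \right)} = \left(a + u\right) + 15 = 15 + a + u$)
$z{\left(U \right)} = - 5 U^{2}$
$W{\left(16,O \right)} - z{\left(x \right)} = \left(15 - 40 + 16\right) - - 5 \left(-67\right)^{2} = -9 - \left(-5\right) 4489 = -9 - -22445 = -9 + 22445 = 22436$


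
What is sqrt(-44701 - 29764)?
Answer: I*sqrt(74465) ≈ 272.88*I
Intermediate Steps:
sqrt(-44701 - 29764) = sqrt(-74465) = I*sqrt(74465)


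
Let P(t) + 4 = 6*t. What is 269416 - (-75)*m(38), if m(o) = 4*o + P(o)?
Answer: 297616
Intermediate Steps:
P(t) = -4 + 6*t
m(o) = -4 + 10*o (m(o) = 4*o + (-4 + 6*o) = -4 + 10*o)
269416 - (-75)*m(38) = 269416 - (-75)*(-4 + 10*38) = 269416 - (-75)*(-4 + 380) = 269416 - (-75)*376 = 269416 - 1*(-28200) = 269416 + 28200 = 297616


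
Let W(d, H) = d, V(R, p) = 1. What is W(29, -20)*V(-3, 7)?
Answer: 29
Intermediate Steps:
W(29, -20)*V(-3, 7) = 29*1 = 29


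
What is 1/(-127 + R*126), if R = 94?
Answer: 1/11717 ≈ 8.5346e-5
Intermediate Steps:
1/(-127 + R*126) = 1/(-127 + 94*126) = 1/(-127 + 11844) = 1/11717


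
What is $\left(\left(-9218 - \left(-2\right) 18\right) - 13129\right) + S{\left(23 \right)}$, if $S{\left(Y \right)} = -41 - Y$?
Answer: $-22375$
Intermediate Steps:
$\left(\left(-9218 - \left(-2\right) 18\right) - 13129\right) + S{\left(23 \right)} = \left(\left(-9218 - \left(-2\right) 18\right) - 13129\right) - 64 = \left(\left(-9218 - -36\right) - 13129\right) - 64 = \left(\left(-9218 + 36\right) - 13129\right) - 64 = \left(-9182 - 13129\right) - 64 = -22311 - 64 = -22375$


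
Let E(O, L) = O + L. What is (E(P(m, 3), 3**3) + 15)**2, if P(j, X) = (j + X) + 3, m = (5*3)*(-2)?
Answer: 324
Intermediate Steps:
m = -30 (m = 15*(-2) = -30)
P(j, X) = 3 + X + j (P(j, X) = (X + j) + 3 = 3 + X + j)
E(O, L) = L + O
(E(P(m, 3), 3**3) + 15)**2 = ((3**3 + (3 + 3 - 30)) + 15)**2 = ((27 - 24) + 15)**2 = (3 + 15)**2 = 18**2 = 324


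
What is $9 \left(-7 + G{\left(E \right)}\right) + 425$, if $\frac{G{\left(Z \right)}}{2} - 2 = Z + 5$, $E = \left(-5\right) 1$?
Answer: $398$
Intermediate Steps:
$E = -5$
$G{\left(Z \right)} = 14 + 2 Z$ ($G{\left(Z \right)} = 4 + 2 \left(Z + 5\right) = 4 + 2 \left(5 + Z\right) = 4 + \left(10 + 2 Z\right) = 14 + 2 Z$)
$9 \left(-7 + G{\left(E \right)}\right) + 425 = 9 \left(-7 + \left(14 + 2 \left(-5\right)\right)\right) + 425 = 9 \left(-7 + \left(14 - 10\right)\right) + 425 = 9 \left(-7 + 4\right) + 425 = 9 \left(-3\right) + 425 = -27 + 425 = 398$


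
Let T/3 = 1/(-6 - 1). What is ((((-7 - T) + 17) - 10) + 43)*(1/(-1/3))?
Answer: -912/7 ≈ -130.29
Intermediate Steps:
T = -3/7 (T = 3/(-6 - 1) = 3/(-7) = 3*(-⅐) = -3/7 ≈ -0.42857)
((((-7 - T) + 17) - 10) + 43)*(1/(-1/3)) = ((((-7 - 1*(-3/7)) + 17) - 10) + 43)*(1/(-1/3)) = ((((-7 + 3/7) + 17) - 10) + 43)*(1/(-1*⅓)) = (((-46/7 + 17) - 10) + 43)*(1/(-⅓)) = ((73/7 - 10) + 43)*(1*(-3)) = (3/7 + 43)*(-3) = (304/7)*(-3) = -912/7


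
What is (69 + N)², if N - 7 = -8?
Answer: 4624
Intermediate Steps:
N = -1 (N = 7 - 8 = -1)
(69 + N)² = (69 - 1)² = 68² = 4624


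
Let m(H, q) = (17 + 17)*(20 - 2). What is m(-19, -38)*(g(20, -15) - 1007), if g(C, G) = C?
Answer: -604044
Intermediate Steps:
m(H, q) = 612 (m(H, q) = 34*18 = 612)
m(-19, -38)*(g(20, -15) - 1007) = 612*(20 - 1007) = 612*(-987) = -604044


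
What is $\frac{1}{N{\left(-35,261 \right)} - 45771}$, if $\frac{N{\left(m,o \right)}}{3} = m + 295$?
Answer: $- \frac{1}{44991} \approx -2.2227 \cdot 10^{-5}$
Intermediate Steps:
$N{\left(m,o \right)} = 885 + 3 m$ ($N{\left(m,o \right)} = 3 \left(m + 295\right) = 3 \left(295 + m\right) = 885 + 3 m$)
$\frac{1}{N{\left(-35,261 \right)} - 45771} = \frac{1}{\left(885 + 3 \left(-35\right)\right) - 45771} = \frac{1}{\left(885 - 105\right) - 45771} = \frac{1}{780 - 45771} = \frac{1}{-44991} = - \frac{1}{44991}$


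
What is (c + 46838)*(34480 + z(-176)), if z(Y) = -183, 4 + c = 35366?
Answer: 2819213400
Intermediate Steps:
c = 35362 (c = -4 + 35366 = 35362)
(c + 46838)*(34480 + z(-176)) = (35362 + 46838)*(34480 - 183) = 82200*34297 = 2819213400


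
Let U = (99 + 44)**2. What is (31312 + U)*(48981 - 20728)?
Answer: 1462403533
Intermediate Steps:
U = 20449 (U = 143**2 = 20449)
(31312 + U)*(48981 - 20728) = (31312 + 20449)*(48981 - 20728) = 51761*28253 = 1462403533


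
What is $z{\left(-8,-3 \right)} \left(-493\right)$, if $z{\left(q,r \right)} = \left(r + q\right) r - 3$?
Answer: $-14790$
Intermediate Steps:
$z{\left(q,r \right)} = -3 + r \left(q + r\right)$ ($z{\left(q,r \right)} = \left(q + r\right) r - 3 = r \left(q + r\right) - 3 = -3 + r \left(q + r\right)$)
$z{\left(-8,-3 \right)} \left(-493\right) = \left(-3 + \left(-3\right)^{2} - -24\right) \left(-493\right) = \left(-3 + 9 + 24\right) \left(-493\right) = 30 \left(-493\right) = -14790$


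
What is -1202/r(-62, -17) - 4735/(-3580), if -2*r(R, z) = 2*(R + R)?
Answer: -185801/22196 ≈ -8.3709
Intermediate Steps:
r(R, z) = -2*R (r(R, z) = -(R + R) = -2*R)
-1202/r(-62, -17) - 4735/(-3580) = -1202/((-2*(-62))) - 4735/(-3580) = -1202/124 - 4735*(-1/3580) = -1202*1/124 + 947/716 = -601/62 + 947/716 = -185801/22196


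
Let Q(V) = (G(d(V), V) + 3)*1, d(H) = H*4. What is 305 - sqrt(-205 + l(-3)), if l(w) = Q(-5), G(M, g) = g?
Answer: 305 - 3*I*sqrt(23) ≈ 305.0 - 14.387*I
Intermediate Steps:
d(H) = 4*H
Q(V) = 3 + V (Q(V) = (V + 3)*1 = (3 + V)*1 = 3 + V)
l(w) = -2 (l(w) = 3 - 5 = -2)
305 - sqrt(-205 + l(-3)) = 305 - sqrt(-205 - 2) = 305 - sqrt(-207) = 305 - 3*I*sqrt(23)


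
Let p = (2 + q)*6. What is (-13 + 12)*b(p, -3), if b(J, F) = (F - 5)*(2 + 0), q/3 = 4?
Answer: 16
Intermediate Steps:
q = 12 (q = 3*4 = 12)
p = 84 (p = (2 + 12)*6 = 14*6 = 84)
b(J, F) = -10 + 2*F (b(J, F) = (-5 + F)*2 = -10 + 2*F)
(-13 + 12)*b(p, -3) = (-13 + 12)*(-10 + 2*(-3)) = -(-10 - 6) = -1*(-16) = 16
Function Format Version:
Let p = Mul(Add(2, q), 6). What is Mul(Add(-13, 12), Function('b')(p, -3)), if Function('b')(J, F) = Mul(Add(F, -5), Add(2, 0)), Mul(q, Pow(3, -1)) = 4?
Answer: 16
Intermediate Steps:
q = 12 (q = Mul(3, 4) = 12)
p = 84 (p = Mul(Add(2, 12), 6) = Mul(14, 6) = 84)
Function('b')(J, F) = Add(-10, Mul(2, F)) (Function('b')(J, F) = Mul(Add(-5, F), 2) = Add(-10, Mul(2, F)))
Mul(Add(-13, 12), Function('b')(p, -3)) = Mul(Add(-13, 12), Add(-10, Mul(2, -3))) = Mul(-1, Add(-10, -6)) = Mul(-1, -16) = 16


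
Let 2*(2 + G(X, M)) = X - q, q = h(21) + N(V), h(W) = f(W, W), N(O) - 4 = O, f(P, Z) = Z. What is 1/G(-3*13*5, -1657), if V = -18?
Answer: -1/103 ≈ -0.0097087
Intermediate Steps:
N(O) = 4 + O
h(W) = W
q = 7 (q = 21 + (4 - 18) = 21 - 14 = 7)
G(X, M) = -11/2 + X/2 (G(X, M) = -2 + (X - 1*7)/2 = -2 + (X - 7)/2 = -2 + (-7 + X)/2 = -2 + (-7/2 + X/2) = -11/2 + X/2)
1/G(-3*13*5, -1657) = 1/(-11/2 + (-3*13*5)/2) = 1/(-11/2 + (-39*5)/2) = 1/(-11/2 + (1/2)*(-195)) = 1/(-11/2 - 195/2) = 1/(-103) = -1/103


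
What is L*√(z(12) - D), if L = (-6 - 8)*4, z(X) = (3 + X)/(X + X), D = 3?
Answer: -14*I*√38 ≈ -86.302*I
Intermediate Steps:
z(X) = (3 + X)/(2*X) (z(X) = (3 + X)/((2*X)) = (3 + X)*(1/(2*X)) = (3 + X)/(2*X))
L = -56 (L = -14*4 = -56)
L*√(z(12) - D) = -56*√((½)*(3 + 12)/12 - 1*3) = -56*√((½)*(1/12)*15 - 3) = -56*√(5/8 - 3) = -14*I*√38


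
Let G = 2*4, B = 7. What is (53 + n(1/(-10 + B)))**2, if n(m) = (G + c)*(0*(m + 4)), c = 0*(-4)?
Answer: 2809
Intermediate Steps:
G = 8
c = 0
n(m) = 0 (n(m) = (8 + 0)*(0*(m + 4)) = 8*(0*(4 + m)) = 8*0 = 0)
(53 + n(1/(-10 + B)))**2 = (53 + 0)**2 = 53**2 = 2809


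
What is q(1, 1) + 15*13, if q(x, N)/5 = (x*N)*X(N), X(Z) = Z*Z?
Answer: 200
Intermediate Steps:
X(Z) = Z²
q(x, N) = 5*x*N³ (q(x, N) = 5*((x*N)*N²) = 5*((N*x)*N²) = 5*(x*N³) = 5*x*N³)
q(1, 1) + 15*13 = 5*1*1³ + 15*13 = 5*1*1 + 195 = 5 + 195 = 200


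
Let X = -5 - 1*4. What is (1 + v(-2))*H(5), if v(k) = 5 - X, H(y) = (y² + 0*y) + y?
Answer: 450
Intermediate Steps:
X = -9 (X = -5 - 4 = -9)
H(y) = y + y² (H(y) = (y² + 0) + y = y² + y = y + y²)
v(k) = 14 (v(k) = 5 - 1*(-9) = 5 + 9 = 14)
(1 + v(-2))*H(5) = (1 + 14)*(5*(1 + 5)) = 15*(5*6) = 15*30 = 450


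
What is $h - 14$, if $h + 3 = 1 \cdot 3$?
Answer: $-14$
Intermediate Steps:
$h = 0$ ($h = -3 + 1 \cdot 3 = -3 + 3 = 0$)
$h - 14 = 0 - 14 = -14$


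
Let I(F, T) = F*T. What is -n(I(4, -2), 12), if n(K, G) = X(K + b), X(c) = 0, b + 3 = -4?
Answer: 0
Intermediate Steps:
b = -7 (b = -3 - 4 = -7)
n(K, G) = 0
-n(I(4, -2), 12) = -1*0 = 0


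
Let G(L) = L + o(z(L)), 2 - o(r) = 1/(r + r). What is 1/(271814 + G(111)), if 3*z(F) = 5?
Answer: 10/2719267 ≈ 3.6775e-6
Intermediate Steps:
z(F) = 5/3 (z(F) = (⅓)*5 = 5/3)
o(r) = 2 - 1/(2*r) (o(r) = 2 - 1/(r + r) = 2 - 1/(2*r))
G(L) = 17/10 + L (G(L) = L + (2 - 1/(2*5/3)) = L + (2 - ½*⅗) = L + (2 - 3/10) = L + 17/10 = 17/10 + L)
1/(271814 + G(111)) = 1/(271814 + (17/10 + 111)) = 1/(271814 + 1127/10) = 1/(2719267/10) = 10/2719267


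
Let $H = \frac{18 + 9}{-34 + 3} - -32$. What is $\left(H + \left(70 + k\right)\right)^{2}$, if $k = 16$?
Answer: $\frac{13184161}{961} \approx 13719.0$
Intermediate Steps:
$H = \frac{965}{31}$ ($H = \frac{27}{-31} + 32 = 27 \left(- \frac{1}{31}\right) + 32 = - \frac{27}{31} + 32 = \frac{965}{31} \approx 31.129$)
$\left(H + \left(70 + k\right)\right)^{2} = \left(\frac{965}{31} + \left(70 + 16\right)\right)^{2} = \left(\frac{965}{31} + 86\right)^{2} = \left(\frac{3631}{31}\right)^{2} = \frac{13184161}{961}$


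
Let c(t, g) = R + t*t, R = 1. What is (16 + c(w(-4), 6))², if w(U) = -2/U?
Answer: 4761/16 ≈ 297.56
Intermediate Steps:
c(t, g) = 1 + t² (c(t, g) = 1 + t*t = 1 + t²)
(16 + c(w(-4), 6))² = (16 + (1 + (-2/(-4))²))² = (16 + (1 + (-2*(-¼))²))² = (16 + (1 + (½)²))² = (16 + (1 + ¼))² = (16 + 5/4)² = (69/4)² = 4761/16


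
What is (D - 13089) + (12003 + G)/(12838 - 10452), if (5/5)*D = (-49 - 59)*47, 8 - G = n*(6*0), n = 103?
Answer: -43329679/2386 ≈ -18160.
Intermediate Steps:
G = 8 (G = 8 - 103*6*0 = 8 - 103*0 = 8 - 1*0 = 8 + 0 = 8)
D = -5076 (D = (-49 - 59)*47 = -108*47 = -5076)
(D - 13089) + (12003 + G)/(12838 - 10452) = (-5076 - 13089) + (12003 + 8)/(12838 - 10452) = -18165 + 12011/2386 = -43329679/2386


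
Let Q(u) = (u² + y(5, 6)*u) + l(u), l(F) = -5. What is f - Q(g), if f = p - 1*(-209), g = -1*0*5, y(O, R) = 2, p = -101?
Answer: 113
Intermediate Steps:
g = 0 (g = 0*5 = 0)
Q(u) = -5 + u² + 2*u (Q(u) = (u² + 2*u) - 5 = -5 + u² + 2*u)
f = 108 (f = -101 - 1*(-209) = -101 + 209 = 108)
f - Q(g) = 108 - (-5 + 0² + 2*0) = 108 - (-5 + 0 + 0) = 108 - 1*(-5) = 108 + 5 = 113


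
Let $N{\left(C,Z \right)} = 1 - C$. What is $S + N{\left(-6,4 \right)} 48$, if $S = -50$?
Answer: $286$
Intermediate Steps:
$S + N{\left(-6,4 \right)} 48 = -50 + \left(1 - -6\right) 48 = -50 + \left(1 + 6\right) 48 = -50 + 7 \cdot 48 = -50 + 336 = 286$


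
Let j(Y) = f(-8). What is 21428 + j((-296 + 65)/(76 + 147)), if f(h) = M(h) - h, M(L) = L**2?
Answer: 21500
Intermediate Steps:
f(h) = h**2 - h
j(Y) = 72 (j(Y) = -8*(-1 - 8) = -8*(-9) = 72)
21428 + j((-296 + 65)/(76 + 147)) = 21428 + 72 = 21500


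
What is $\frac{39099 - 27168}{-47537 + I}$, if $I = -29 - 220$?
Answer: $- \frac{11931}{47786} \approx -0.24968$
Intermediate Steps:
$I = -249$ ($I = -29 - 220 = -249$)
$\frac{39099 - 27168}{-47537 + I} = \frac{39099 - 27168}{-47537 - 249} = \frac{11931}{-47786} = 11931 \left(- \frac{1}{47786}\right) = - \frac{11931}{47786}$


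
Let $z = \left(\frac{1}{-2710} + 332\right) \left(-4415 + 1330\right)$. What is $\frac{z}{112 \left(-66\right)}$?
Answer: $\frac{555126623}{4006464} \approx 138.56$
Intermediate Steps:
$z = - \frac{555126623}{542}$ ($z = \left(- \frac{1}{2710} + 332\right) \left(-3085\right) = \frac{899719}{2710} \left(-3085\right) = - \frac{555126623}{542} \approx -1.0242 \cdot 10^{6}$)
$\frac{z}{112 \left(-66\right)} = - \frac{555126623}{542 \cdot 112 \left(-66\right)} = - \frac{555126623}{542 \left(-7392\right)} = \left(- \frac{555126623}{542}\right) \left(- \frac{1}{7392}\right) = \frac{555126623}{4006464}$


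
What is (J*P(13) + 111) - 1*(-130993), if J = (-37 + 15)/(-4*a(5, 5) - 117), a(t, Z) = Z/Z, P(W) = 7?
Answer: 1442158/11 ≈ 1.3111e+5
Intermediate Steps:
a(t, Z) = 1
J = 2/11 (J = (-37 + 15)/(-4*1 - 117) = -22/(-4 - 117) = -22/(-121) = -22*(-1/121) = 2/11 ≈ 0.18182)
(J*P(13) + 111) - 1*(-130993) = ((2/11)*7 + 111) - 1*(-130993) = (14/11 + 111) + 130993 = 1235/11 + 130993 = 1442158/11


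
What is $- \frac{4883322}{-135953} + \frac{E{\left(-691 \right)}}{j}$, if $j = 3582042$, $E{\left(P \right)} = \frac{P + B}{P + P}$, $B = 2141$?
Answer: $\frac{12087154673369159}{336509645013966} \approx 35.919$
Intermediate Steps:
$E{\left(P \right)} = \frac{2141 + P}{2 P}$ ($E{\left(P \right)} = \frac{P + 2141}{P + P} = \frac{2141 + P}{2 P}$)
$- \frac{4883322}{-135953} + \frac{E{\left(-691 \right)}}{j} = - \frac{4883322}{-135953} + \frac{\frac{1}{2} \frac{1}{-691} \left(2141 - 691\right)}{3582042} = \left(-4883322\right) \left(- \frac{1}{135953}\right) + \frac{1}{2} \left(- \frac{1}{691}\right) 1450 \cdot \frac{1}{3582042} = \frac{4883322}{135953} - \frac{725}{2475191022} = \frac{12087154673369159}{336509645013966}$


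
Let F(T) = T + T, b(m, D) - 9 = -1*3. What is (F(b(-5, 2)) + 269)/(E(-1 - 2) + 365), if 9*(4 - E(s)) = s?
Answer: 843/1108 ≈ 0.76083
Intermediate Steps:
E(s) = 4 - s/9
b(m, D) = 6 (b(m, D) = 9 - 1*3 = 9 - 3 = 6)
F(T) = 2*T
(F(b(-5, 2)) + 269)/(E(-1 - 2) + 365) = (2*6 + 269)/((4 - (-1 - 2)/9) + 365) = (12 + 269)/((4 - ⅑*(-3)) + 365) = 281/((4 + ⅓) + 365) = 281/(13/3 + 365) = 281/(1108/3) = 281*(3/1108) = 843/1108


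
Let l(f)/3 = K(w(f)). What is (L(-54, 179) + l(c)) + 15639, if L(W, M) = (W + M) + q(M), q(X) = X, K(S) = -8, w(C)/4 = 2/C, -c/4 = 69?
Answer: 15919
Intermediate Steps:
c = -276 (c = -4*69 = -276)
w(C) = 8/C (w(C) = 4*(2/C) = 8/C)
L(W, M) = W + 2*M (L(W, M) = (W + M) + M = (M + W) + M = W + 2*M)
l(f) = -24 (l(f) = 3*(-8) = -24)
(L(-54, 179) + l(c)) + 15639 = ((-54 + 2*179) - 24) + 15639 = ((-54 + 358) - 24) + 15639 = (304 - 24) + 15639 = 280 + 15639 = 15919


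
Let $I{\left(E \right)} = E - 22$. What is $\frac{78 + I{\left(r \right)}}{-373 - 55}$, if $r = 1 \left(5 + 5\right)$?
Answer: $- \frac{33}{214} \approx -0.15421$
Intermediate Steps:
$r = 10$ ($r = 1 \cdot 10 = 10$)
$I{\left(E \right)} = -22 + E$
$\frac{78 + I{\left(r \right)}}{-373 - 55} = \frac{78 + \left(-22 + 10\right)}{-373 - 55} = \frac{78 - 12}{-428} = 66 \left(- \frac{1}{428}\right) = - \frac{33}{214}$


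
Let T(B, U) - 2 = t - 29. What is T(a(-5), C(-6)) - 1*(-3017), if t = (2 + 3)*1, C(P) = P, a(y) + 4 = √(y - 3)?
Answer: 2995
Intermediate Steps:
a(y) = -4 + √(-3 + y) (a(y) = -4 + √(y - 3) = -4 + √(-3 + y))
t = 5 (t = 5*1 = 5)
T(B, U) = -22 (T(B, U) = 2 + (5 - 29) = 2 - 24 = -22)
T(a(-5), C(-6)) - 1*(-3017) = -22 - 1*(-3017) = -22 + 3017 = 2995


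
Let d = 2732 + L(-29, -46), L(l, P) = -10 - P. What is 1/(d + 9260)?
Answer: 1/12028 ≈ 8.3139e-5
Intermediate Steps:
d = 2768 (d = 2732 + (-10 - 1*(-46)) = 2732 + (-10 + 46) = 2732 + 36 = 2768)
1/(d + 9260) = 1/(2768 + 9260) = 1/12028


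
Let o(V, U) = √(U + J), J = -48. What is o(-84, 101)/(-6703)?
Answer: -√53/6703 ≈ -0.0010861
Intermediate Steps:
o(V, U) = √(-48 + U) (o(V, U) = √(U - 48) = √(-48 + U))
o(-84, 101)/(-6703) = √(-48 + 101)/(-6703) = √53*(-1/6703) = -√53/6703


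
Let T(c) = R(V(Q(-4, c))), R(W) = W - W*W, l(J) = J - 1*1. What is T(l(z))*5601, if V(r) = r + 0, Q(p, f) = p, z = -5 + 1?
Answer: -112020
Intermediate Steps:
z = -4
l(J) = -1 + J (l(J) = J - 1 = -1 + J)
V(r) = r
R(W) = W - W**2
T(c) = -20 (T(c) = -4*(1 - 1*(-4)) = -4*(1 + 4) = -4*5 = -20)
T(l(z))*5601 = -20*5601 = -112020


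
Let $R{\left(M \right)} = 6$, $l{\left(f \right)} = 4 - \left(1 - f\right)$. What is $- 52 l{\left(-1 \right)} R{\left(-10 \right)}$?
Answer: $-624$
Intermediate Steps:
$l{\left(f \right)} = 3 + f$ ($l{\left(f \right)} = 4 + \left(-1 + f\right) = 3 + f$)
$- 52 l{\left(-1 \right)} R{\left(-10 \right)} = - 52 \left(3 - 1\right) 6 = \left(-52\right) 2 \cdot 6 = \left(-104\right) 6 = -624$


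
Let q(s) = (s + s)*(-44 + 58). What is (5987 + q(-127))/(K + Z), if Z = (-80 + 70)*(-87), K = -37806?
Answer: -2431/36936 ≈ -0.065817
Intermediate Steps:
q(s) = 28*s (q(s) = (2*s)*14 = 28*s)
Z = 870 (Z = -10*(-87) = 870)
(5987 + q(-127))/(K + Z) = (5987 + 28*(-127))/(-37806 + 870) = (5987 - 3556)/(-36936) = 2431*(-1/36936) = -2431/36936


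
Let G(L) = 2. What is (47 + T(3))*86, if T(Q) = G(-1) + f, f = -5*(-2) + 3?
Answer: 5332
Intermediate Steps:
f = 13 (f = 10 + 3 = 13)
T(Q) = 15 (T(Q) = 2 + 13 = 15)
(47 + T(3))*86 = (47 + 15)*86 = 62*86 = 5332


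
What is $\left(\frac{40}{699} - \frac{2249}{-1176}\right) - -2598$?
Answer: $\frac{237470827}{91336} \approx 2600.0$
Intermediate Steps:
$\left(\frac{40}{699} - \frac{2249}{-1176}\right) - -2598 = \left(40 \cdot \frac{1}{699} - - \frac{2249}{1176}\right) + 2598 = \left(\frac{40}{699} + \frac{2249}{1176}\right) + 2598 = \frac{179899}{91336} + 2598 = \frac{237470827}{91336}$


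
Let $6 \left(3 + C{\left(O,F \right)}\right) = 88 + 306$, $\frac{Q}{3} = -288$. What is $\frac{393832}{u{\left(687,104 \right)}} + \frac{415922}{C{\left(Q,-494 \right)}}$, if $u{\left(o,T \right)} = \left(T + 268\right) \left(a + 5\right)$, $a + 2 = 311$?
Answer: $\frac{9113943209}{1372494} \approx 6640.4$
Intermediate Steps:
$Q = -864$ ($Q = 3 \left(-288\right) = -864$)
$a = 309$ ($a = -2 + 311 = 309$)
$u{\left(o,T \right)} = 84152 + 314 T$ ($u{\left(o,T \right)} = \left(T + 268\right) \left(309 + 5\right) = \left(268 + T\right) 314 = 84152 + 314 T$)
$C{\left(O,F \right)} = \frac{188}{3}$ ($C{\left(O,F \right)} = -3 + \frac{88 + 306}{6} = -3 + \frac{1}{6} \cdot 394 = -3 + \frac{197}{3} = \frac{188}{3}$)
$\frac{393832}{u{\left(687,104 \right)}} + \frac{415922}{C{\left(Q,-494 \right)}} = \frac{393832}{84152 + 314 \cdot 104} + \frac{415922}{\frac{188}{3}} = \frac{393832}{84152 + 32656} + 415922 \cdot \frac{3}{188} = \frac{393832}{116808} + \frac{623883}{94} = 393832 \cdot \frac{1}{116808} + \frac{623883}{94} = \frac{49229}{14601} + \frac{623883}{94} = \frac{9113943209}{1372494}$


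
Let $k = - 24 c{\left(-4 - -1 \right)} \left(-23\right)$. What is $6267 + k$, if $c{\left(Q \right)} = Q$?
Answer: $4611$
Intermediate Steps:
$k = -1656$ ($k = - 24 \left(-4 - -1\right) \left(-23\right) = - 24 \left(-4 + 1\right) \left(-23\right) = \left(-24\right) \left(-3\right) \left(-23\right) = 72 \left(-23\right) = -1656$)
$6267 + k = 6267 - 1656 = 4611$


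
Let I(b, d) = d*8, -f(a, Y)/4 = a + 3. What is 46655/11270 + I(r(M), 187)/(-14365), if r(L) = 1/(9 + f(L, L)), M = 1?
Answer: 1098049/272090 ≈ 4.0356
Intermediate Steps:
f(a, Y) = -12 - 4*a (f(a, Y) = -4*(a + 3) = -4*(3 + a) = -12 - 4*a)
r(L) = 1/(-3 - 4*L) (r(L) = 1/(9 + (-12 - 4*L)) = 1/(-3 - 4*L))
I(b, d) = 8*d
46655/11270 + I(r(M), 187)/(-14365) = 46655/11270 + (8*187)/(-14365) = 46655*(1/11270) + 1496*(-1/14365) = 1333/322 - 88/845 = 1098049/272090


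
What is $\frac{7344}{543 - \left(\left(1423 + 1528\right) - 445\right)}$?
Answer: $- \frac{7344}{1963} \approx -3.7412$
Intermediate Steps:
$\frac{7344}{543 - \left(\left(1423 + 1528\right) - 445\right)} = \frac{7344}{543 - \left(2951 - 445\right)} = \frac{7344}{543 - 2506} = \frac{7344}{-1963} = 7344 \left(- \frac{1}{1963}\right) = - \frac{7344}{1963}$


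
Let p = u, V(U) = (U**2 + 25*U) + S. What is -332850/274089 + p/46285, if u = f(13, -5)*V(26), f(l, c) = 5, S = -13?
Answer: -907104531/845747291 ≈ -1.0725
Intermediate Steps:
V(U) = -13 + U**2 + 25*U (V(U) = (U**2 + 25*U) - 13 = -13 + U**2 + 25*U)
u = 6565 (u = 5*(-13 + 26**2 + 25*26) = 5*(-13 + 676 + 650) = 5*1313 = 6565)
p = 6565
-332850/274089 + p/46285 = -332850/274089 + 6565/46285 = -332850*1/274089 + 6565*(1/46285) = -110950/91363 + 1313/9257 = -907104531/845747291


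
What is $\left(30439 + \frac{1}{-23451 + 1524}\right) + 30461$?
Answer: $\frac{1335354299}{21927} \approx 60900.0$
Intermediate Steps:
$\left(30439 + \frac{1}{-23451 + 1524}\right) + 30461 = \left(30439 + \frac{1}{-21927}\right) + 30461 = \left(30439 - \frac{1}{21927}\right) + 30461 = \frac{667435952}{21927} + 30461 = \frac{1335354299}{21927}$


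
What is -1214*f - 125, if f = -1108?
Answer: 1344987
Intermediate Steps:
-1214*f - 125 = -1214*(-1108) - 125 = 1345112 - 125 = 1344987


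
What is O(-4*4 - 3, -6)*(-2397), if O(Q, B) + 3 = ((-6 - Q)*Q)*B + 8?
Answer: -3564339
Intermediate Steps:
O(Q, B) = 5 + B*Q*(-6 - Q) (O(Q, B) = -3 + (((-6 - Q)*Q)*B + 8) = -3 + ((Q*(-6 - Q))*B + 8) = -3 + (B*Q*(-6 - Q) + 8) = -3 + (8 + B*Q*(-6 - Q)) = 5 + B*Q*(-6 - Q))
O(-4*4 - 3, -6)*(-2397) = (5 - 1*(-6)*(-4*4 - 3)² - 6*(-6)*(-4*4 - 3))*(-2397) = (5 - 1*(-6)*(-16 - 3)² - 6*(-6)*(-16 - 3))*(-2397) = (5 - 1*(-6)*(-19)² - 6*(-6)*(-19))*(-2397) = (5 - 1*(-6)*361 - 684)*(-2397) = (5 + 2166 - 684)*(-2397) = 1487*(-2397) = -3564339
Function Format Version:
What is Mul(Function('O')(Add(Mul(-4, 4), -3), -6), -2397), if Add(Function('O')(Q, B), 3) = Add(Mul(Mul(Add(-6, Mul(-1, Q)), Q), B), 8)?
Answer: -3564339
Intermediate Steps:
Function('O')(Q, B) = Add(5, Mul(B, Q, Add(-6, Mul(-1, Q)))) (Function('O')(Q, B) = Add(-3, Add(Mul(Mul(Add(-6, Mul(-1, Q)), Q), B), 8)) = Add(-3, Add(Mul(Mul(Q, Add(-6, Mul(-1, Q))), B), 8)) = Add(-3, Add(Mul(B, Q, Add(-6, Mul(-1, Q))), 8)) = Add(-3, Add(8, Mul(B, Q, Add(-6, Mul(-1, Q))))) = Add(5, Mul(B, Q, Add(-6, Mul(-1, Q)))))
Mul(Function('O')(Add(Mul(-4, 4), -3), -6), -2397) = Mul(Add(5, Mul(-1, -6, Pow(Add(Mul(-4, 4), -3), 2)), Mul(-6, -6, Add(Mul(-4, 4), -3))), -2397) = Mul(Add(5, Mul(-1, -6, Pow(Add(-16, -3), 2)), Mul(-6, -6, Add(-16, -3))), -2397) = Mul(Add(5, Mul(-1, -6, Pow(-19, 2)), Mul(-6, -6, -19)), -2397) = Mul(Add(5, Mul(-1, -6, 361), -684), -2397) = Mul(Add(5, 2166, -684), -2397) = Mul(1487, -2397) = -3564339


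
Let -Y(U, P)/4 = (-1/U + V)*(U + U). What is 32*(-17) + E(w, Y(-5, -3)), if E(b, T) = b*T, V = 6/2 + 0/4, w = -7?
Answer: -1440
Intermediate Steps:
V = 3 (V = 6*(1/2) + 0*(1/4) = 3 + 0 = 3)
Y(U, P) = -8*U*(3 - 1/U) (Y(U, P) = -4*(-1/U + 3)*(U + U) = -4*(3 - 1/U)*2*U = -8*U*(3 - 1/U))
E(b, T) = T*b
32*(-17) + E(w, Y(-5, -3)) = 32*(-17) + (8 - 24*(-5))*(-7) = -544 + (8 + 120)*(-7) = -544 + 128*(-7) = -544 - 896 = -1440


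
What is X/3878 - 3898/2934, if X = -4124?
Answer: -6804065/2844513 ≈ -2.3920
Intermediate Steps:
X/3878 - 3898/2934 = -4124/3878 - 3898/2934 = -4124*1/3878 - 3898*1/2934 = -2062/1939 - 1949/1467 = -6804065/2844513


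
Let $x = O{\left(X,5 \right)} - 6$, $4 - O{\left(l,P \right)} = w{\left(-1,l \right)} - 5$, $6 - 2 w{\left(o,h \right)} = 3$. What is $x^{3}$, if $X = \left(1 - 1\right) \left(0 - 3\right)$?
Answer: $\frac{27}{8} \approx 3.375$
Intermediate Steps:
$w{\left(o,h \right)} = \frac{3}{2}$ ($w{\left(o,h \right)} = 3 - \frac{3}{2} = \frac{3}{2}$)
$X = 0$ ($X = 0 \left(0 - 3\right) = 0 \left(-3\right) = 0$)
$O{\left(l,P \right)} = \frac{15}{2}$ ($O{\left(l,P \right)} = 4 - \left(\frac{3}{2} - 5\right) = 4 - - \frac{7}{2} = 4 + \frac{7}{2} = \frac{15}{2}$)
$x = \frac{3}{2}$ ($x = \frac{15}{2} - 6 = \frac{3}{2} \approx 1.5$)
$x^{3} = \left(\frac{3}{2}\right)^{3} = \frac{27}{8}$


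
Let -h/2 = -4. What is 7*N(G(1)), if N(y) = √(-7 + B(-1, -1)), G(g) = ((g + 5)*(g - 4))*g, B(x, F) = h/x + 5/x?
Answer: 14*I*√5 ≈ 31.305*I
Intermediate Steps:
h = 8 (h = -2*(-4) = 8)
B(x, F) = 13/x (B(x, F) = 8/x + 5/x = 13/x)
G(g) = g*(-4 + g)*(5 + g) (G(g) = ((5 + g)*(-4 + g))*g = ((-4 + g)*(5 + g))*g = g*(-4 + g)*(5 + g))
N(y) = 2*I*√5 (N(y) = √(-7 + 13/(-1)) = √(-7 + 13*(-1)) = √(-7 - 13) = √(-20) = 2*I*√5)
7*N(G(1)) = 7*(2*I*√5) = 14*I*√5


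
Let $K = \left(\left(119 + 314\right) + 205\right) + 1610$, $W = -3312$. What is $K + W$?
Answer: $-1064$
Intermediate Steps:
$K = 2248$ ($K = \left(433 + 205\right) + 1610 = 638 + 1610 = 2248$)
$K + W = 2248 - 3312 = -1064$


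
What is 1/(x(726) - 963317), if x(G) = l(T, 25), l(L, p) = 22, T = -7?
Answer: -1/963295 ≈ -1.0381e-6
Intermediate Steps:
x(G) = 22
1/(x(726) - 963317) = 1/(22 - 963317) = 1/(-963295) = -1/963295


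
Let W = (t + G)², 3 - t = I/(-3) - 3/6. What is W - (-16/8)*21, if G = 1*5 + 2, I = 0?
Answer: 609/4 ≈ 152.25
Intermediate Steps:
t = 7/2 (t = 3 - (0/(-3) - 3/6) = 3 - (0*(-⅓) - 3*⅙) = 3 - (0 - ½) = 3 - 1*(-½) = 3 + ½ = 7/2 ≈ 3.5000)
G = 7 (G = 5 + 2 = 7)
W = 441/4 (W = (7/2 + 7)² = (21/2)² = 441/4 ≈ 110.25)
W - (-16/8)*21 = 441/4 - (-16/8)*21 = 441/4 - (-16*⅛)*21 = 441/4 - (-2)*21 = 441/4 - 1*(-42) = 441/4 + 42 = 609/4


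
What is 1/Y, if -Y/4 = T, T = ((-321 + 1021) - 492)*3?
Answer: -1/2496 ≈ -0.00040064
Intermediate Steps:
T = 624 (T = (700 - 492)*3 = 208*3 = 624)
Y = -2496 (Y = -4*624 = -2496)
1/Y = 1/(-2496) = -1/2496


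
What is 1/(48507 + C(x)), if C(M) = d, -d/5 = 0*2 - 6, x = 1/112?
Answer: 1/48537 ≈ 2.0603e-5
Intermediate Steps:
x = 1/112 ≈ 0.0089286
d = 30 (d = -5*(0*2 - 6) = -5*(0 - 6) = -5*(-6) = 30)
C(M) = 30
1/(48507 + C(x)) = 1/(48507 + 30) = 1/48537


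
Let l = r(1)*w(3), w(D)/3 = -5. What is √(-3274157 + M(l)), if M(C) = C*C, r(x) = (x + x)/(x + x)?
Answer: 2*I*√818483 ≈ 1809.4*I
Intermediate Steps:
r(x) = 1 (r(x) = (2*x)/((2*x)) = (2*x)*(1/(2*x)) = 1)
w(D) = -15 (w(D) = 3*(-5) = -15)
l = -15 (l = 1*(-15) = -15)
M(C) = C²
√(-3274157 + M(l)) = √(-3274157 + (-15)²) = √(-3274157 + 225) = √(-3273932) = 2*I*√818483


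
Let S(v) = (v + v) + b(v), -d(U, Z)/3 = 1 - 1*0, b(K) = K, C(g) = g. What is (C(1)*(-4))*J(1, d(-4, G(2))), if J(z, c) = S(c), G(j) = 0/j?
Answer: 36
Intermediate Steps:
G(j) = 0
d(U, Z) = -3 (d(U, Z) = -3*(1 - 1*0) = -3*(1 + 0) = -3*1 = -3)
S(v) = 3*v (S(v) = (v + v) + v = 2*v + v = 3*v)
J(z, c) = 3*c
(C(1)*(-4))*J(1, d(-4, G(2))) = (1*(-4))*(3*(-3)) = -4*(-9) = 36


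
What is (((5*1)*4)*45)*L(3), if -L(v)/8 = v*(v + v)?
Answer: -129600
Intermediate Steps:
L(v) = -16*v² (L(v) = -8*v*(v + v) = -8*v*2*v = -16*v²)
(((5*1)*4)*45)*L(3) = (((5*1)*4)*45)*(-16*3²) = ((5*4)*45)*(-16*9) = (20*45)*(-144) = 900*(-144) = -129600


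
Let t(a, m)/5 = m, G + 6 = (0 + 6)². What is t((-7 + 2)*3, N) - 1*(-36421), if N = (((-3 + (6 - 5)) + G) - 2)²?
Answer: 39801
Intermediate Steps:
G = 30 (G = -6 + (0 + 6)² = -6 + 6² = -6 + 36 = 30)
N = 676 (N = (((-3 + (6 - 5)) + 30) - 2)² = (((-3 + 1) + 30) - 2)² = ((-2 + 30) - 2)² = (28 - 2)² = 26² = 676)
t(a, m) = 5*m
t((-7 + 2)*3, N) - 1*(-36421) = 5*676 - 1*(-36421) = 3380 + 36421 = 39801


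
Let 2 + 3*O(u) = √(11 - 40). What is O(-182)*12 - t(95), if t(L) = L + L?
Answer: -198 + 4*I*√29 ≈ -198.0 + 21.541*I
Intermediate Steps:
O(u) = -⅔ + I*√29/3 (O(u) = -⅔ + √(11 - 40)/3 = -⅔ + √(-29)/3 = -⅔ + (I*√29)/3 = -⅔ + I*√29/3)
t(L) = 2*L
O(-182)*12 - t(95) = (-⅔ + I*√29/3)*12 - 2*95 = (-8 + 4*I*√29) - 1*190 = (-8 + 4*I*√29) - 190 = -198 + 4*I*√29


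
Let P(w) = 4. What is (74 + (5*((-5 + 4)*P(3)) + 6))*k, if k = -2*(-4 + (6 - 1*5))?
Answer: 360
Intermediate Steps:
k = 6 (k = -2*(-4 + (6 - 5)) = -2*(-4 + 1) = -2*(-3) = 6)
(74 + (5*((-5 + 4)*P(3)) + 6))*k = (74 + (5*((-5 + 4)*4) + 6))*6 = (74 + (5*(-1*4) + 6))*6 = (74 + (5*(-4) + 6))*6 = (74 + (-20 + 6))*6 = (74 - 14)*6 = 60*6 = 360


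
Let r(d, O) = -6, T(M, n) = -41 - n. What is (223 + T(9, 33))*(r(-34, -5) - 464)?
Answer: -70030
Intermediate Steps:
(223 + T(9, 33))*(r(-34, -5) - 464) = (223 + (-41 - 1*33))*(-6 - 464) = (223 + (-41 - 33))*(-470) = (223 - 74)*(-470) = 149*(-470) = -70030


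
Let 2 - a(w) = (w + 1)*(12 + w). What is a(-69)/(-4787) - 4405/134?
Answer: -20567619/641458 ≈ -32.064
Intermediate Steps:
a(w) = 2 - (1 + w)*(12 + w) (a(w) = 2 - (w + 1)*(12 + w) = 2 - (1 + w)*(12 + w))
a(-69)/(-4787) - 4405/134 = (-10 - 1*(-69)² - 13*(-69))/(-4787) - 4405/134 = (-10 - 1*4761 + 897)*(-1/4787) - 4405*1/134 = (-10 - 4761 + 897)*(-1/4787) - 4405/134 = -3874*(-1/4787) - 4405/134 = 3874/4787 - 4405/134 = -20567619/641458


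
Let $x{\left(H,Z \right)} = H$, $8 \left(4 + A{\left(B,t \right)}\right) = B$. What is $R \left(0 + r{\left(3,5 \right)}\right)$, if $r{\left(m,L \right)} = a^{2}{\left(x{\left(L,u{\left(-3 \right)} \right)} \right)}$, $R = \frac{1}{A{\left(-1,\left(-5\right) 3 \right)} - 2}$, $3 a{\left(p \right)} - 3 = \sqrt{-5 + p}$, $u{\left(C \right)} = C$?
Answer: $- \frac{8}{49} \approx -0.16327$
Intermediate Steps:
$A{\left(B,t \right)} = -4 + \frac{B}{8}$
$a{\left(p \right)} = 1 + \frac{\sqrt{-5 + p}}{3}$
$R = - \frac{8}{49}$ ($R = \frac{1}{\left(-4 + \frac{1}{8} \left(-1\right)\right) - 2} = \frac{1}{\left(-4 - \frac{1}{8}\right) - 2} = \frac{1}{- \frac{33}{8} - 2} = \frac{1}{- \frac{49}{8}} = - \frac{8}{49} \approx -0.16327$)
$r{\left(m,L \right)} = \left(1 + \frac{\sqrt{-5 + L}}{3}\right)^{2}$
$R \left(0 + r{\left(3,5 \right)}\right) = - \frac{8 \left(0 + \frac{\left(3 + \sqrt{-5 + 5}\right)^{2}}{9}\right)}{49} = - \frac{8 \left(0 + \frac{\left(3 + \sqrt{0}\right)^{2}}{9}\right)}{49} = - \frac{8 \left(0 + \frac{\left(3 + 0\right)^{2}}{9}\right)}{49} = - \frac{8 \left(0 + \frac{3^{2}}{9}\right)}{49} = - \frac{8 \left(0 + \frac{1}{9} \cdot 9\right)}{49} = - \frac{8 \left(0 + 1\right)}{49} = \left(- \frac{8}{49}\right) 1 = - \frac{8}{49}$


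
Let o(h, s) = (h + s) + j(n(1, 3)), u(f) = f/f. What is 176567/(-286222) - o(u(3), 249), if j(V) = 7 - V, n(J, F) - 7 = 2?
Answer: -71159623/286222 ≈ -248.62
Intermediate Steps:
n(J, F) = 9 (n(J, F) = 7 + 2 = 9)
u(f) = 1
o(h, s) = -2 + h + s (o(h, s) = (h + s) + (7 - 1*9) = (h + s) + (7 - 9) = (h + s) - 2 = -2 + h + s)
176567/(-286222) - o(u(3), 249) = 176567/(-286222) - (-2 + 1 + 249) = 176567*(-1/286222) - 1*248 = -176567/286222 - 248 = -71159623/286222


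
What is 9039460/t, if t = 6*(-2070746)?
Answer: -2259865/3106119 ≈ -0.72755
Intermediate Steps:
t = -12424476
9039460/t = 9039460/(-12424476) = 9039460*(-1/12424476) = -2259865/3106119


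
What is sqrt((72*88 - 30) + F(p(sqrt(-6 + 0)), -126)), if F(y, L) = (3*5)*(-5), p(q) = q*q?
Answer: sqrt(6231) ≈ 78.937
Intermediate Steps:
p(q) = q**2
F(y, L) = -75 (F(y, L) = 15*(-5) = -75)
sqrt((72*88 - 30) + F(p(sqrt(-6 + 0)), -126)) = sqrt((72*88 - 30) - 75) = sqrt((6336 - 30) - 75) = sqrt(6306 - 75) = sqrt(6231)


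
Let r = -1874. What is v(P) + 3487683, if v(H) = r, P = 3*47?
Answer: 3485809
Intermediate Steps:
P = 141
v(H) = -1874
v(P) + 3487683 = -1874 + 3487683 = 3485809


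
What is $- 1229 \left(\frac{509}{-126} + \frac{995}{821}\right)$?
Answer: $\frac{359505851}{103446} \approx 3475.3$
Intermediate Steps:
$- 1229 \left(\frac{509}{-126} + \frac{995}{821}\right) = - 1229 \left(509 \left(- \frac{1}{126}\right) + 995 \cdot \frac{1}{821}\right) = - 1229 \left(- \frac{509}{126} + \frac{995}{821}\right) = \left(-1229\right) \left(- \frac{292519}{103446}\right) = \frac{359505851}{103446}$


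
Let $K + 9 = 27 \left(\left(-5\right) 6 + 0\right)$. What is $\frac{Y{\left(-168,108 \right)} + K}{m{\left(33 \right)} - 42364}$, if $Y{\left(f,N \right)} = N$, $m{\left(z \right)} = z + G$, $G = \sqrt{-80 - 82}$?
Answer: $\frac{30097341}{1791913723} + \frac{6399 i \sqrt{2}}{1791913723} \approx 0.016796 + 5.0502 \cdot 10^{-6} i$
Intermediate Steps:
$K = -819$ ($K = -9 + 27 \left(\left(-5\right) 6 + 0\right) = -9 + 27 \left(-30 + 0\right) = -9 + 27 \left(-30\right) = -9 - 810 = -819$)
$G = 9 i \sqrt{2}$ ($G = \sqrt{-162} = 9 i \sqrt{2} \approx 12.728 i$)
$m{\left(z \right)} = z + 9 i \sqrt{2}$
$\frac{Y{\left(-168,108 \right)} + K}{m{\left(33 \right)} - 42364} = \frac{108 - 819}{\left(33 + 9 i \sqrt{2}\right) - 42364} = - \frac{711}{-42331 + 9 i \sqrt{2}}$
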